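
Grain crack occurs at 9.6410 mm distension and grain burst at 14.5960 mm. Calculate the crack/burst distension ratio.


Formula: Ratio = crack / burst
Substituting: Ratio = 9.6410 / 14.5960
Result: 0.6605


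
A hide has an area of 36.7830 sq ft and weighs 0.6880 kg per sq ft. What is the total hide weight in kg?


Formula: Weight = area * weight_per_sqft
Substituting: Weight = 36.7830 * 0.6880
Result: 25.3067 kg


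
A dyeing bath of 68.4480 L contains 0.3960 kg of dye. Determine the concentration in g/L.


Formula: Conc = dye_mass(kg) / volume(L) * 1000
Substituting: Conc = 0.3960 / 68.4480 * 1000
Result: 5.7854 g/L


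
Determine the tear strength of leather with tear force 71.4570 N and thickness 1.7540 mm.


Formula: Tear strength = force / thickness
Substituting: Tear strength = 71.4570 / 1.7540
Result: 40.7395 N/mm


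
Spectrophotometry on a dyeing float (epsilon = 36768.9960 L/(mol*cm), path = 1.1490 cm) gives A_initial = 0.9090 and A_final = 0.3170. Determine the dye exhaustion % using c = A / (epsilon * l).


c_initial = A_i / (epsilon * l) = 0.9090 / (36768.9960 * 1.1490) = 2.1516e-05 mol/L
c_final = A_f / (epsilon * l) = 0.3170 / (36768.9960 * 1.1490) = 7.5034e-06 mol/L
Exhaustion = (c_initial - c_final) / c_initial * 100 = (2.1516e-05 - 7.5034e-06) / 2.1516e-05 * 100 = 65.1265 %


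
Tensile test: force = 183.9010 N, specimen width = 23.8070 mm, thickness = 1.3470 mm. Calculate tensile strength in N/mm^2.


Formula: TS = force / (width * thickness)
Substituting: TS = 183.9010 / (23.8070 * 1.3470)
Result: 5.7347 N/mm^2


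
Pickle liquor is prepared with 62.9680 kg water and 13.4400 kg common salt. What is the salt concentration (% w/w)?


Formula: Conc = salt / (water + salt) * 100
Substituting: Conc = 13.4400 / (62.9680 + 13.4400) * 100
Result: 17.5898 %


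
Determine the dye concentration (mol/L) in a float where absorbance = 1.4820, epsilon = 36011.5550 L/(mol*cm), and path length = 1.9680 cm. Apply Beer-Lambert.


Formula: c = A / (epsilon * l)
Substituting: c = 1.4820 / (36011.5550 * 1.9680)
Result: 2.0911e-05 mol/L


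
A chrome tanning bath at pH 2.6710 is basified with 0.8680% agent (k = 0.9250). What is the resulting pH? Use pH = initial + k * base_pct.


Formula: pH_final = pH_initial + k * base_pct
Substituting: pH_final = 2.6710 + 0.9250 * 0.8680
Result: 3.4739


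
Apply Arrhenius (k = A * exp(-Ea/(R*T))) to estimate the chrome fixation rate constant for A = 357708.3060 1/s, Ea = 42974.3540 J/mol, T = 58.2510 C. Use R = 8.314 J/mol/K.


T_K = T_C + 273.15 = 58.2510 + 273.15 = 331.4010 K
exponent = -Ea / (R * T_K) = -42974.3540 / (8.314 * 331.4010) = -15.5972
k = A * exp(exponent) = 357708.3060 * exp(-15.5972) = 0.0602239 1/s


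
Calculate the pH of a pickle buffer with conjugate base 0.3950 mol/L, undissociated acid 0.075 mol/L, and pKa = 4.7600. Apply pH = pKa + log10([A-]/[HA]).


ratio = [A-] / [HA] = 0.3950 / 0.075 = 5.2667
log10(ratio) = 0.7215
pH = pKa + log10(ratio) = 4.7600 + 0.7215 = 5.4815


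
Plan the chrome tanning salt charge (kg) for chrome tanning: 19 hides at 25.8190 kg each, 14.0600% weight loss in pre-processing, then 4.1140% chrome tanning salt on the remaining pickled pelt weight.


Total_raw = N * avg_wt = 19 * 25.8190 = 490.5610 kg
Substrate = Total_raw * (1 - loss/100) = 490.5610 * (1 - 14.0600/100) = 421.5881 kg
Chrome = Substrate * pct / 100 = 421.5881 * 4.1140 / 100 = 17.3441 kg


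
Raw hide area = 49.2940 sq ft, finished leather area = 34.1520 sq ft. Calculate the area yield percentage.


Formula: Yield = finished / raw * 100
Substituting: Yield = 34.1520 / 49.2940 * 100
Result: 69.2823 %


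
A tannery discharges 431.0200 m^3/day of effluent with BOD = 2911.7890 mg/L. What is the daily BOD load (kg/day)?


Formula: BOD_load = volume * conc / 1000
Substituting: BOD_load = 431.0200 * 2911.7890 / 1000
Result: 1255.0393 kg/day


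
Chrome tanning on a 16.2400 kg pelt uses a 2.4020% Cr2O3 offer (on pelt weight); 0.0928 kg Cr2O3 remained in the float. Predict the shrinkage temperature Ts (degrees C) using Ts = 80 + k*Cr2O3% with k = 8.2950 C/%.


Offered = pelt * offer_pct / 100 = 16.2400 * 2.4020 / 100 = 0.3901 kg
Uptake = offered - residual = 0.3901 - 0.0928 = 0.2973 kg
Cr2O3% on pelt = uptake / pelt * 100 = 0.2973 / 16.2400 * 100 = 1.8306 %
Ts = 80 + k * Cr2O3% = 80 + 8.2950 * 1.8306 = 95.1846 C


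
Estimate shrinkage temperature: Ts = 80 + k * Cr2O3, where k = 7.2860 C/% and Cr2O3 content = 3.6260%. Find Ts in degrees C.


Formula: Ts = 80 + k * Cr2O3
Substituting: Ts = 80 + 7.2860 * 3.6260
Result: 106.4190 C


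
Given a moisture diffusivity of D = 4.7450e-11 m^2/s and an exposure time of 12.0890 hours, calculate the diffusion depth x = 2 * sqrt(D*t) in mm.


t = 12.0890 hr * 3600 = 43520.4000 s
D * t = 4.7450e-11 * 43520.4000 = 2.0650e-06
x = 2 * sqrt(D*t) = 2 * sqrt(2.0650e-06) = 0.00287405 m = 2.8741 mm


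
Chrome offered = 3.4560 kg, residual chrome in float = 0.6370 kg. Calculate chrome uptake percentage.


Formula: Uptake = (offered - residual) / offered * 100
Substituting: Uptake = (3.4560 - 0.6370) / 3.4560 * 100
Result: 81.5683 %


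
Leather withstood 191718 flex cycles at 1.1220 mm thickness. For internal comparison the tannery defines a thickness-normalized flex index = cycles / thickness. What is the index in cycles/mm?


Formula: Index = cycles / thickness
Substituting: Index = 191718 / 1.1220
Result: 170871.6578 cycles/mm


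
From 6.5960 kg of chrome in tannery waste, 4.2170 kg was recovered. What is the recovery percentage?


Formula: Recovery = recovered / input * 100
Substituting: Recovery = 4.2170 / 6.5960 * 100
Result: 63.9327 %


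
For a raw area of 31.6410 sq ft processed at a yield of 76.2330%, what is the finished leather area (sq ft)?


Formula: finished = raw * yield / 100
Substituting: finished = 31.6410 * 76.2330 / 100
Result: 24.1209 sq ft


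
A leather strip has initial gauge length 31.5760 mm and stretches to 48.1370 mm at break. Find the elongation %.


Formula: Elongation = (Lf - L0) / L0 * 100
Substituting: Elongation = (48.1370 - 31.5760) / 31.5760 * 100
Result: 52.4481 %


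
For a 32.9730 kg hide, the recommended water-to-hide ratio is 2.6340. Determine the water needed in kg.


Formula: Water = hide_weight * ratio
Substituting: Water = 32.9730 * 2.6340
Result: 86.8509 kg


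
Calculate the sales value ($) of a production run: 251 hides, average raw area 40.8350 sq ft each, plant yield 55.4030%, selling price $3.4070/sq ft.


Raw_total = N * avg_area = 251 * 40.8350 = 10249.5850 sq ft
Finished = Raw_total * yield / 100 = 10249.5850 * 55.4030 / 100 = 5678.5776 sq ft
Value = Finished * price = 5678.5776 * 3.4070 = 19346.9138 $


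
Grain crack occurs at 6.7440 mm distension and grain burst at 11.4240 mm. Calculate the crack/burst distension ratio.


Formula: Ratio = crack / burst
Substituting: Ratio = 6.7440 / 11.4240
Result: 0.5903


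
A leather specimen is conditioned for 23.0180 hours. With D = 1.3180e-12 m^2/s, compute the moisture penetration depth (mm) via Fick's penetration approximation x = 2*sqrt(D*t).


t = 23.0180 hr * 3600 = 82864.8000 s
D * t = 1.3180e-12 * 82864.8000 = 1.0922e-07
x = 2 * sqrt(D*t) = 2 * sqrt(1.0922e-07) = 6.6096e-04 m = 0.6610 mm


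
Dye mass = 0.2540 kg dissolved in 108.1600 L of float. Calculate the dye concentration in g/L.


Formula: Conc = dye_mass(kg) / volume(L) * 1000
Substituting: Conc = 0.2540 / 108.1600 * 1000
Result: 2.3484 g/L


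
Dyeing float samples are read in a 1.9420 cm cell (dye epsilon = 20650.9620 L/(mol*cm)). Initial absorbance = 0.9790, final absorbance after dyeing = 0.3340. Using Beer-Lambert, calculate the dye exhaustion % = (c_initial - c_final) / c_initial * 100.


c_initial = A_i / (epsilon * l) = 0.9790 / (20650.9620 * 1.9420) = 2.4411e-05 mol/L
c_final = A_f / (epsilon * l) = 0.3340 / (20650.9620 * 1.9420) = 8.3283e-06 mol/L
Exhaustion = (c_initial - c_final) / c_initial * 100 = (2.4411e-05 - 8.3283e-06) / 2.4411e-05 * 100 = 65.8836 %


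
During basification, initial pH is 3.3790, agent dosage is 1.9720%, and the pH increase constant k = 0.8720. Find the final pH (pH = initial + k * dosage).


Formula: pH_final = pH_initial + k * base_pct
Substituting: pH_final = 3.3790 + 0.8720 * 1.9720
Result: 5.0986


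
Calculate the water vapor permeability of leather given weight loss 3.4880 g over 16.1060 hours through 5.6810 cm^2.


Formula: WVP = loss / (area * time)
Substituting: WVP = 3.4880 / (5.6810 * 16.1060)
Result: 0.038121 g/(cm^2*hr)


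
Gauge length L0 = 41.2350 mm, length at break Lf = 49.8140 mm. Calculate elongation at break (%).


Formula: Elongation = (Lf - L0) / L0 * 100
Substituting: Elongation = (49.8140 - 41.2350) / 41.2350 * 100
Result: 20.8051 %


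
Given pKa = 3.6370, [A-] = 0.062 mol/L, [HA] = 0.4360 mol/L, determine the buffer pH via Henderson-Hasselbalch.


ratio = [A-] / [HA] = 0.062 / 0.4360 = 0.1422
log10(ratio) = -0.8471
pH = pKa + log10(ratio) = 3.6370 - 0.8471 = 2.7899


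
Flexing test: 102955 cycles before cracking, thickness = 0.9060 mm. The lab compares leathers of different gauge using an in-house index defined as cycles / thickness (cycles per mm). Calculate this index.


Formula: Index = cycles / thickness
Substituting: Index = 102955 / 0.9060
Result: 113636.8653 cycles/mm


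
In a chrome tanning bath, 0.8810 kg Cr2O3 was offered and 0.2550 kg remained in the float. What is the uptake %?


Formula: Uptake = (offered - residual) / offered * 100
Substituting: Uptake = (0.8810 - 0.2550) / 0.8810 * 100
Result: 71.0556 %


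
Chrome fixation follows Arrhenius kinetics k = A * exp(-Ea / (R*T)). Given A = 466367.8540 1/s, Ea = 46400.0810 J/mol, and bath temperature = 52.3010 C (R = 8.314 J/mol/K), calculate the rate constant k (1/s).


T_K = T_C + 273.15 = 52.3010 + 273.15 = 325.4510 K
exponent = -Ea / (R * T_K) = -46400.0810 / (8.314 * 325.4510) = -17.1484
k = A * exp(exponent) = 466367.8540 * exp(-17.1484) = 0.0166449 1/s


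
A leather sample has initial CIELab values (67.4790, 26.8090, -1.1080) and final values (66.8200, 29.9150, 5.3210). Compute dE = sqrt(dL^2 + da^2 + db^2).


dL = -0.6590, da = 3.1060, db = 6.4290
dE = sqrt((-0.6590)^2 + 3.1060^2 + 6.4290^2) = 7.1703


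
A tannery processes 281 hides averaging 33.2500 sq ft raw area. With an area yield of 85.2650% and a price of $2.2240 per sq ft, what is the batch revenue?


Raw_total = N * avg_area = 281 * 33.2500 = 9343.2500 sq ft
Finished = Raw_total * yield / 100 = 9343.2500 * 85.2650 / 100 = 7966.5221 sq ft
Value = Finished * price = 7966.5221 * 2.2240 = 17717.5452 $


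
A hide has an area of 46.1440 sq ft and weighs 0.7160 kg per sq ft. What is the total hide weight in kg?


Formula: Weight = area * weight_per_sqft
Substituting: Weight = 46.1440 * 0.7160
Result: 33.0391 kg


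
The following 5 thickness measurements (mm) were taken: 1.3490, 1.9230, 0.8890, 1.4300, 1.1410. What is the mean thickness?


Formula: Average = sum / n
Substituting: Average = 6.7320 / 5
Result: 1.3464 mm


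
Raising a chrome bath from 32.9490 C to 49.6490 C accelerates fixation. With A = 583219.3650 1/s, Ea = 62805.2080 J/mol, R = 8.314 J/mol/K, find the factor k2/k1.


T1 = 32.9490 + 273.15 = 306.0990 K; T2 = 49.6490 + 273.15 = 322.7990 K
k1 = A * exp(-Ea/(R*T1)) = 583219.3650 * exp(-62805.2080/(8.314*306.0990)) = 1.1168e-05 1/s
k2 = A * exp(-Ea/(R*T2)) = 583219.3650 * exp(-62805.2080/(8.314*322.7990)) = 4.0037e-05 1/s
k2/k1 = 4.0037e-05 / 1.1168e-05 = 3.5850


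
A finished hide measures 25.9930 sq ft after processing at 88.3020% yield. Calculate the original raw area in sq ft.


Formula: raw = finished * 100 / yield
Substituting: raw = 25.9930 * 100 / 88.3020
Result: 29.4365 sq ft


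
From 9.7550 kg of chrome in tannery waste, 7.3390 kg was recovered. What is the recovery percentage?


Formula: Recovery = recovered / input * 100
Substituting: Recovery = 7.3390 / 9.7550 * 100
Result: 75.2332 %


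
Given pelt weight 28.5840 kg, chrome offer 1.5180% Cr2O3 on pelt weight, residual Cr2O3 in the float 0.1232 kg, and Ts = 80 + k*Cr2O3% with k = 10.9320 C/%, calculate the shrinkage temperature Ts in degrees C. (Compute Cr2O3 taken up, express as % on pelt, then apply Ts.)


Offered = pelt * offer_pct / 100 = 28.5840 * 1.5180 / 100 = 0.4339 kg
Uptake = offered - residual = 0.4339 - 0.1232 = 0.3107 kg
Cr2O3% on pelt = uptake / pelt * 100 = 0.3107 / 28.5840 * 100 = 1.0870 %
Ts = 80 + k * Cr2O3% = 80 + 10.9320 * 1.0870 = 91.8830 C


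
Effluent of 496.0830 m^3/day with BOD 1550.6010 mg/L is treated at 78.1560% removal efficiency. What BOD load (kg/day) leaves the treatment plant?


Load_in = volume * conc / 1000 = 496.0830 * 1550.6010 / 1000 = 769.2268 kg/day
Removed = Load_in * eff / 100 = 769.2268 * 78.1560 / 100 = 601.1969 kg/day
Load_out = Load_in - Removed = 769.2268 - 601.1969 = 168.0299 kg/day


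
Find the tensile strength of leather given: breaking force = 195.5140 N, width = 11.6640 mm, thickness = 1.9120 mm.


Formula: TS = force / (width * thickness)
Substituting: TS = 195.5140 / (11.6640 * 1.9120)
Result: 8.7668 N/mm^2


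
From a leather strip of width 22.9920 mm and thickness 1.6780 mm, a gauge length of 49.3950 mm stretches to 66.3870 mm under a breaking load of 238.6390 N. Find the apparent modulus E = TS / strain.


TS = F / (w * t) = 238.6390 / (22.9920 * 1.6780) = 6.1855 N/mm^2
strain = (Lf - L0) / L0 = (66.3870 - 49.3950) / 49.3950 = 0.3440
E = TS / strain = 6.1855 / 0.3440 = 17.9809 N/mm^2


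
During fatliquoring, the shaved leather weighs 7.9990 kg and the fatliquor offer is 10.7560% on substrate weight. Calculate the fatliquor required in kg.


Formula: Fat = substrate * pct / 100
Substituting: Fat = 7.9990 * 10.7560 / 100
Result: 0.8604 kg


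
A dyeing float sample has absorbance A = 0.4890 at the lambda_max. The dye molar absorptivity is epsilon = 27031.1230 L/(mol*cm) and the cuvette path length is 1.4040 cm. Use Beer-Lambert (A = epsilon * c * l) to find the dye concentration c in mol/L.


Formula: c = A / (epsilon * l)
Substituting: c = 0.4890 / (27031.1230 * 1.4040)
Result: 1.2885e-05 mol/L


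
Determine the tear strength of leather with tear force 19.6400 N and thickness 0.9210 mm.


Formula: Tear strength = force / thickness
Substituting: Tear strength = 19.6400 / 0.9210
Result: 21.3246 N/mm


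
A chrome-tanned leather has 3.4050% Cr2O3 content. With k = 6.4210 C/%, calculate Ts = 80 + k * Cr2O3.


Formula: Ts = 80 + k * Cr2O3
Substituting: Ts = 80 + 6.4210 * 3.4050
Result: 101.8635 C


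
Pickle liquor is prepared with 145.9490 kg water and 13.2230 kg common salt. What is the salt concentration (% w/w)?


Formula: Conc = salt / (water + salt) * 100
Substituting: Conc = 13.2230 / (145.9490 + 13.2230) * 100
Result: 8.3074 %


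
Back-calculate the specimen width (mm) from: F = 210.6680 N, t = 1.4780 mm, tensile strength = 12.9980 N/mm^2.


Formula: w = F / (TS * t)
Substituting: w = 210.6680 / (12.9980 * 1.4780)
Result: 10.9660 mm


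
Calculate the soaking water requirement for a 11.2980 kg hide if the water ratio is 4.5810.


Formula: Water = hide_weight * ratio
Substituting: Water = 11.2980 * 4.5810
Result: 51.7561 kg


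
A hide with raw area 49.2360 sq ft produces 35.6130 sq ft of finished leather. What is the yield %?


Formula: Yield = finished / raw * 100
Substituting: Yield = 35.6130 / 49.2360 * 100
Result: 72.3312 %


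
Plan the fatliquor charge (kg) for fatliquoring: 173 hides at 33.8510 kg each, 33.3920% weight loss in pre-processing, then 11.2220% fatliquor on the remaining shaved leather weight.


Total_raw = N * avg_wt = 173 * 33.8510 = 5856.2230 kg
Substrate = Total_raw * (1 - loss/100) = 5856.2230 * (1 - 33.3920/100) = 3900.7130 kg
Fat = Substrate * pct / 100 = 3900.7130 * 11.2220 / 100 = 437.7380 kg


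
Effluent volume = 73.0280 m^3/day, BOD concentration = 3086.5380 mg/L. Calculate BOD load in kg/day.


Formula: BOD_load = volume * conc / 1000
Substituting: BOD_load = 73.0280 * 3086.5380 / 1000
Result: 225.4037 kg/day


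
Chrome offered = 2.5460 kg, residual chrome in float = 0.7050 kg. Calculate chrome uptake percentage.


Formula: Uptake = (offered - residual) / offered * 100
Substituting: Uptake = (2.5460 - 0.7050) / 2.5460 * 100
Result: 72.3095 %


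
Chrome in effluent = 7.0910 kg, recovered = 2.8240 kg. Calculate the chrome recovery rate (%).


Formula: Recovery = recovered / input * 100
Substituting: Recovery = 2.8240 / 7.0910 * 100
Result: 39.8251 %


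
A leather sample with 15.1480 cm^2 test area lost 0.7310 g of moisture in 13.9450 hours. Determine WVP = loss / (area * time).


Formula: WVP = loss / (area * time)
Substituting: WVP = 0.7310 / (15.1480 * 13.9450)
Result: 0.00346054 g/(cm^2*hr)


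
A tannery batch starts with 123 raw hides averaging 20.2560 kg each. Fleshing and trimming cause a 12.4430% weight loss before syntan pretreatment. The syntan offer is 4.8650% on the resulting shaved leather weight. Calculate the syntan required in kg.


Total_raw = N * avg_wt = 123 * 20.2560 = 2491.4880 kg
Substrate = Total_raw * (1 - loss/100) = 2491.4880 * (1 - 12.4430/100) = 2181.4721 kg
Syntan = Substrate * pct / 100 = 2181.4721 * 4.8650 / 100 = 106.1286 kg


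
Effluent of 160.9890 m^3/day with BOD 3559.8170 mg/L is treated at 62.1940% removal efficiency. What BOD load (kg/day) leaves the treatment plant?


Load_in = volume * conc / 1000 = 160.9890 * 3559.8170 / 1000 = 573.0914 kg/day
Removed = Load_in * eff / 100 = 573.0914 * 62.1940 / 100 = 356.4285 kg/day
Load_out = Load_in - Removed = 573.0914 - 356.4285 = 216.6629 kg/day


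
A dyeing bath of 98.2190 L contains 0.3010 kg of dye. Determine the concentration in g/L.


Formula: Conc = dye_mass(kg) / volume(L) * 1000
Substituting: Conc = 0.3010 / 98.2190 * 1000
Result: 3.0646 g/L


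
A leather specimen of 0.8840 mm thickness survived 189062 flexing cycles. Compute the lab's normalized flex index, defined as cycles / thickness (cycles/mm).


Formula: Index = cycles / thickness
Substituting: Index = 189062 / 0.8840
Result: 213871.0407 cycles/mm


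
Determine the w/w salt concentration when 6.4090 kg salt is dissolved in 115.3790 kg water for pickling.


Formula: Conc = salt / (water + salt) * 100
Substituting: Conc = 6.4090 / (115.3790 + 6.4090) * 100
Result: 5.2624 %


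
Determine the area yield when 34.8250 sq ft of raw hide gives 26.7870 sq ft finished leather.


Formula: Yield = finished / raw * 100
Substituting: Yield = 26.7870 / 34.8250 * 100
Result: 76.9189 %


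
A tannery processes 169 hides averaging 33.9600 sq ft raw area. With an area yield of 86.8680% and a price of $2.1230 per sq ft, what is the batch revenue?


Raw_total = N * avg_area = 169 * 33.9600 = 5739.2400 sq ft
Finished = Raw_total * yield / 100 = 5739.2400 * 86.8680 / 100 = 4985.5630 sq ft
Value = Finished * price = 4985.5630 * 2.1230 = 10584.3503 $


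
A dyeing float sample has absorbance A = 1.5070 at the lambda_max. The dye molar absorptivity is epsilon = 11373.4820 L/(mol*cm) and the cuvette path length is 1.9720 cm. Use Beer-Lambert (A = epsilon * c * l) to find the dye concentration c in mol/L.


Formula: c = A / (epsilon * l)
Substituting: c = 1.5070 / (11373.4820 * 1.9720)
Result: 6.7191e-05 mol/L


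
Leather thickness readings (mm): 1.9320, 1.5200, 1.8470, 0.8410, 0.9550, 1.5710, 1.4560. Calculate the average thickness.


Formula: Average = sum / n
Substituting: Average = 10.1220 / 7
Result: 1.4460 mm


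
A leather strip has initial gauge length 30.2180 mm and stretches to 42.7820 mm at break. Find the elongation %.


Formula: Elongation = (Lf - L0) / L0 * 100
Substituting: Elongation = (42.7820 - 30.2180) / 30.2180 * 100
Result: 41.5779 %


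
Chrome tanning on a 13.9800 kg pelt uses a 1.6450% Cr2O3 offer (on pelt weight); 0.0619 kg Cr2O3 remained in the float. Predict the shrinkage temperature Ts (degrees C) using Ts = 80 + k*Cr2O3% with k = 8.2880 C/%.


Offered = pelt * offer_pct / 100 = 13.9800 * 1.6450 / 100 = 0.2300 kg
Uptake = offered - residual = 0.2300 - 0.0619 = 0.1681 kg
Cr2O3% on pelt = uptake / pelt * 100 = 0.1681 / 13.9800 * 100 = 1.2022 %
Ts = 80 + k * Cr2O3% = 80 + 8.2880 * 1.2022 = 89.9640 C


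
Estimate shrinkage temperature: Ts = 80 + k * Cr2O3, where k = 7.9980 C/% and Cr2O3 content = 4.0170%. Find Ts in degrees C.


Formula: Ts = 80 + k * Cr2O3
Substituting: Ts = 80 + 7.9980 * 4.0170
Result: 112.1280 C


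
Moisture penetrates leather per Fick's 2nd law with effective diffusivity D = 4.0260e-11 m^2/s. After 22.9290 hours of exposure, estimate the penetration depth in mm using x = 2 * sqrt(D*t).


t = 22.9290 hr * 3600 = 82544.4000 s
D * t = 4.0260e-11 * 82544.4000 = 3.3232e-06
x = 2 * sqrt(D*t) = 2 * sqrt(3.3232e-06) = 0.00364595 m = 3.6459 mm


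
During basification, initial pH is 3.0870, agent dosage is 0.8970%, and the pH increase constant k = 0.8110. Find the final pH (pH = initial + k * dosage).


Formula: pH_final = pH_initial + k * base_pct
Substituting: pH_final = 3.0870 + 0.8110 * 0.8970
Result: 3.8145


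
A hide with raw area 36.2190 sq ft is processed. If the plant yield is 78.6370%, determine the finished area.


Formula: finished = raw * yield / 100
Substituting: finished = 36.2190 * 78.6370 / 100
Result: 28.4815 sq ft


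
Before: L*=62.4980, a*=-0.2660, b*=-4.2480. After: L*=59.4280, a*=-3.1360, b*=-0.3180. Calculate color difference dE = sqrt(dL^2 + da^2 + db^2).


dL = -3.0700, da = -2.8700, db = 3.9300
dE = sqrt((-3.0700)^2 + (-2.8700)^2 + 3.9300^2) = 5.7538


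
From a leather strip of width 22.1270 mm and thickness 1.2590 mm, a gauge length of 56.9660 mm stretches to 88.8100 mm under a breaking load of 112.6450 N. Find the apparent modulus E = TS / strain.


TS = F / (w * t) = 112.6450 / (22.1270 * 1.2590) = 4.0436 N/mm^2
strain = (Lf - L0) / L0 = (88.8100 - 56.9660) / 56.9660 = 0.5590
E = TS / strain = 4.0436 / 0.5590 = 7.2336 N/mm^2


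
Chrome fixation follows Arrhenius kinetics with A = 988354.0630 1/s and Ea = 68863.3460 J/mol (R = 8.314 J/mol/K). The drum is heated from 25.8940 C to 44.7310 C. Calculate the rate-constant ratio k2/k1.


T1 = 25.8940 + 273.15 = 299.0440 K; T2 = 44.7310 + 273.15 = 317.8810 K
k1 = A * exp(-Ea/(R*T1)) = 988354.0630 * exp(-68863.3460/(8.314*299.0440)) = 9.2464e-07 1/s
k2 = A * exp(-Ea/(R*T2)) = 988354.0630 * exp(-68863.3460/(8.314*317.8810)) = 4.7729e-06 1/s
k2/k1 = 4.7729e-06 / 9.2464e-07 = 5.1619


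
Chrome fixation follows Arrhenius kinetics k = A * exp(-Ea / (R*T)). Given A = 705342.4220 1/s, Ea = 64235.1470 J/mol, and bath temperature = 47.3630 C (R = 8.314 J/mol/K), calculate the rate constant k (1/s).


T_K = T_C + 273.15 = 47.3630 + 273.15 = 320.5130 K
exponent = -Ea / (R * T_K) = -64235.1470 / (8.314 * 320.5130) = -24.1056
k = A * exp(exponent) = 705342.4220 * exp(-24.1056) = 2.3960e-05 1/s


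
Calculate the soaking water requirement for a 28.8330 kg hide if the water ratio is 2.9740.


Formula: Water = hide_weight * ratio
Substituting: Water = 28.8330 * 2.9740
Result: 85.7493 kg


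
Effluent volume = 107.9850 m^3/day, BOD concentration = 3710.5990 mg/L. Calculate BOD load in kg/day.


Formula: BOD_load = volume * conc / 1000
Substituting: BOD_load = 107.9850 * 3710.5990 / 1000
Result: 400.6890 kg/day


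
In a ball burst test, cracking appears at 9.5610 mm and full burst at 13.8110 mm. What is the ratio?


Formula: Ratio = crack / burst
Substituting: Ratio = 9.5610 / 13.8110
Result: 0.6923


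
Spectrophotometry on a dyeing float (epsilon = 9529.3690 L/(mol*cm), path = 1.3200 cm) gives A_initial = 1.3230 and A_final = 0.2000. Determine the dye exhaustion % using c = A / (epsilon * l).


c_initial = A_i / (epsilon * l) = 1.3230 / (9529.3690 * 1.3200) = 1.0518e-04 mol/L
c_final = A_f / (epsilon * l) = 0.2000 / (9529.3690 * 1.3200) = 1.5900e-05 mol/L
Exhaustion = (c_initial - c_final) / c_initial * 100 = (1.0518e-04 - 1.5900e-05) / 1.0518e-04 * 100 = 84.8828 %


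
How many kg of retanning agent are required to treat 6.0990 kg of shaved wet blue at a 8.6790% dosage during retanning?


Formula: Retan = substrate * pct / 100
Substituting: Retan = 6.0990 * 8.6790 / 100
Result: 0.5293 kg


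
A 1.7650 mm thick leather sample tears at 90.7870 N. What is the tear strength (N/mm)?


Formula: Tear strength = force / thickness
Substituting: Tear strength = 90.7870 / 1.7650
Result: 51.4374 N/mm


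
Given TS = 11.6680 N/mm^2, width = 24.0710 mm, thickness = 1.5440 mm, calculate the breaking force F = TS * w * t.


Formula: F = TS * w * t
Substituting: F = 11.6680 * 24.0710 * 1.5440
Result: 433.6485 N


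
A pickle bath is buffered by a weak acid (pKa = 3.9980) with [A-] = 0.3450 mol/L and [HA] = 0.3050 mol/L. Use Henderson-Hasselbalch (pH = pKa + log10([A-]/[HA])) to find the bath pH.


ratio = [A-] / [HA] = 0.3450 / 0.3050 = 1.1311
log10(ratio) = 0.0535193
pH = pKa + log10(ratio) = 3.9980 + 0.0535193 = 4.0515


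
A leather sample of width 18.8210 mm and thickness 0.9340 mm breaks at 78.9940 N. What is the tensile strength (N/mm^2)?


Formula: TS = force / (width * thickness)
Substituting: TS = 78.9940 / (18.8210 * 0.9340)
Result: 4.4937 N/mm^2


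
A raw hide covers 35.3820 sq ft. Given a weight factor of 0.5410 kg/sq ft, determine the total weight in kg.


Formula: Weight = area * weight_per_sqft
Substituting: Weight = 35.3820 * 0.5410
Result: 19.1417 kg


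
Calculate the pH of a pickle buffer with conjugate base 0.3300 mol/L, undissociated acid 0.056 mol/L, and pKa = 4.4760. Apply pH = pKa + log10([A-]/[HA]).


ratio = [A-] / [HA] = 0.3300 / 0.056 = 5.8929
log10(ratio) = 0.7703
pH = pKa + log10(ratio) = 4.4760 + 0.7703 = 5.2463


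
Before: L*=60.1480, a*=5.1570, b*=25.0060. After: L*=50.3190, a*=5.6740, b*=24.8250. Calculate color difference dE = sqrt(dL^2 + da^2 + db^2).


dL = -9.8290, da = 0.5170, db = -0.1810
dE = sqrt((-9.8290)^2 + 0.5170^2 + (-0.1810)^2) = 9.8443


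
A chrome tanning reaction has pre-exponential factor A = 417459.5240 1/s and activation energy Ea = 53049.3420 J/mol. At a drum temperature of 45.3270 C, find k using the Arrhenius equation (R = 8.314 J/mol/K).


T_K = T_C + 273.15 = 45.3270 + 273.15 = 318.4770 K
exponent = -Ea / (R * T_K) = -53049.3420 / (8.314 * 318.4770) = -20.0351
k = A * exp(exponent) = 417459.5240 * exp(-20.0351) = 8.3076e-04 1/s


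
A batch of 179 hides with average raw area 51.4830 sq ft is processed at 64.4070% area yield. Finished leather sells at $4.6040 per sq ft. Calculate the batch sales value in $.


Raw_total = N * avg_area = 179 * 51.4830 = 9215.4570 sq ft
Finished = Raw_total * yield / 100 = 9215.4570 * 64.4070 / 100 = 5935.3994 sq ft
Value = Finished * price = 5935.3994 * 4.6040 = 27326.5788 $


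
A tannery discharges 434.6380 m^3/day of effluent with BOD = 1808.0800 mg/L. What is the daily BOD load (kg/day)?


Formula: BOD_load = volume * conc / 1000
Substituting: BOD_load = 434.6380 * 1808.0800 / 1000
Result: 785.8603 kg/day


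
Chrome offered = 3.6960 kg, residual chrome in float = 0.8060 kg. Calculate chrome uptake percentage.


Formula: Uptake = (offered - residual) / offered * 100
Substituting: Uptake = (3.6960 - 0.8060) / 3.6960 * 100
Result: 78.1926 %


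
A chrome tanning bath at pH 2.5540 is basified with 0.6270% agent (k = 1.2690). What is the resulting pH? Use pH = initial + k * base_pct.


Formula: pH_final = pH_initial + k * base_pct
Substituting: pH_final = 2.5540 + 1.2690 * 0.6270
Result: 3.3497


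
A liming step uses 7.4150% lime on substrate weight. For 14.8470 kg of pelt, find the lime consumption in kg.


Formula: Lime = substrate * pct / 100
Substituting: Lime = 14.8470 * 7.4150 / 100
Result: 1.1009 kg


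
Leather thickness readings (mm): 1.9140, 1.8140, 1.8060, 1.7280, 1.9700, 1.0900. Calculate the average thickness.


Formula: Average = sum / n
Substituting: Average = 10.3220 / 6
Result: 1.7203 mm


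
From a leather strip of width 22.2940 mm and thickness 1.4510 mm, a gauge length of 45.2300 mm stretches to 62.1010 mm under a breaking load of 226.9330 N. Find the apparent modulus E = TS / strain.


TS = F / (w * t) = 226.9330 / (22.2940 * 1.4510) = 7.0152 N/mm^2
strain = (Lf - L0) / L0 = (62.1010 - 45.2300) / 45.2300 = 0.3730
E = TS / strain = 7.0152 / 0.3730 = 18.8074 N/mm^2


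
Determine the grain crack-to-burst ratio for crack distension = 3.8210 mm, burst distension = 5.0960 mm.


Formula: Ratio = crack / burst
Substituting: Ratio = 3.8210 / 5.0960
Result: 0.7498


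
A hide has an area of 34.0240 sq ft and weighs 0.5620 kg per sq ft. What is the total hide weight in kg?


Formula: Weight = area * weight_per_sqft
Substituting: Weight = 34.0240 * 0.5620
Result: 19.1215 kg


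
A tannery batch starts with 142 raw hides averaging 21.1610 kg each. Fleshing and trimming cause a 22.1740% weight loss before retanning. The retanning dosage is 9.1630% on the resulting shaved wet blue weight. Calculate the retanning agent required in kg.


Total_raw = N * avg_wt = 142 * 21.1610 = 3004.8620 kg
Substrate = Total_raw * (1 - loss/100) = 3004.8620 * (1 - 22.1740/100) = 2338.5639 kg
Retan = Substrate * pct / 100 = 2338.5639 * 9.1630 / 100 = 214.2826 kg


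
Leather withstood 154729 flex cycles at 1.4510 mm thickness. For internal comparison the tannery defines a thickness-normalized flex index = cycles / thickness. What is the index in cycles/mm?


Formula: Index = cycles / thickness
Substituting: Index = 154729 / 1.4510
Result: 106636.1130 cycles/mm


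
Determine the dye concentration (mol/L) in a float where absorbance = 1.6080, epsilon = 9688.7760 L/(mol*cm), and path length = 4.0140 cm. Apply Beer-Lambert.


Formula: c = A / (epsilon * l)
Substituting: c = 1.6080 / (9688.7760 * 4.0140)
Result: 4.1347e-05 mol/L


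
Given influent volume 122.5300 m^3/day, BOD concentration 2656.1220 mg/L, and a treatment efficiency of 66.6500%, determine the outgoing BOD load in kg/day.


Load_in = volume * conc / 1000 = 122.5300 * 2656.1220 / 1000 = 325.4546 kg/day
Removed = Load_in * eff / 100 = 325.4546 * 66.6500 / 100 = 216.9155 kg/day
Load_out = Load_in - Removed = 325.4546 - 216.9155 = 108.5391 kg/day


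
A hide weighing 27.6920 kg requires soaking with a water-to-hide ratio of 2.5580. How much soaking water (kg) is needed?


Formula: Water = hide_weight * ratio
Substituting: Water = 27.6920 * 2.5580
Result: 70.8361 kg


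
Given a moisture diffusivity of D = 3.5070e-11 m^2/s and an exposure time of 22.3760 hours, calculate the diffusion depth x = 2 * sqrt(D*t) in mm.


t = 22.3760 hr * 3600 = 80553.6000 s
D * t = 3.5070e-11 * 80553.6000 = 2.8250e-06
x = 2 * sqrt(D*t) = 2 * sqrt(2.8250e-06) = 0.00336156 m = 3.3616 mm


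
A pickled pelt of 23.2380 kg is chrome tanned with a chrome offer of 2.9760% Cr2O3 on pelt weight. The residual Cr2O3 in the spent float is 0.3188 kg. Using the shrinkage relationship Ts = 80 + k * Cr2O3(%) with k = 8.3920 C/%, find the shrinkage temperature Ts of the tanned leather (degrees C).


Offered = pelt * offer_pct / 100 = 23.2380 * 2.9760 / 100 = 0.6916 kg
Uptake = offered - residual = 0.6916 - 0.3188 = 0.3728 kg
Cr2O3% on pelt = uptake / pelt * 100 = 0.3728 / 23.2380 * 100 = 1.6041 %
Ts = 80 + k * Cr2O3% = 80 + 8.3920 * 1.6041 = 93.4617 C


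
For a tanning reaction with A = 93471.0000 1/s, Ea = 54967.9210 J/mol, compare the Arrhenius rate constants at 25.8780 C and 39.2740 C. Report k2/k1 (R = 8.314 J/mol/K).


T1 = 25.8780 + 273.15 = 299.0280 K; T2 = 39.2740 + 273.15 = 312.4240 K
k1 = A * exp(-Ea/(R*T1)) = 93471.0000 * exp(-54967.9210/(8.314*299.0280)) = 2.3359e-05 1/s
k2 = A * exp(-Ea/(R*T2)) = 93471.0000 * exp(-54967.9210/(8.314*312.4240)) = 6.0280e-05 1/s
k2/k1 = 6.0280e-05 / 2.3359e-05 = 2.5806


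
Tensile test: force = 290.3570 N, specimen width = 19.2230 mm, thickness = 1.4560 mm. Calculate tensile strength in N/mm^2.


Formula: TS = force / (width * thickness)
Substituting: TS = 290.3570 / (19.2230 * 1.4560)
Result: 10.3741 N/mm^2


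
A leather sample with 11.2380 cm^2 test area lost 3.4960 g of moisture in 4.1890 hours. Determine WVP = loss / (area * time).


Formula: WVP = loss / (area * time)
Substituting: WVP = 3.4960 / (11.2380 * 4.1890)
Result: 0.0742629 g/(cm^2*hr)


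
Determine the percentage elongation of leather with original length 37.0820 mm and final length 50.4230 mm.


Formula: Elongation = (Lf - L0) / L0 * 100
Substituting: Elongation = (50.4230 - 37.0820) / 37.0820 * 100
Result: 35.9770 %


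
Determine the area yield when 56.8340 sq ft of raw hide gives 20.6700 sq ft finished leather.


Formula: Yield = finished / raw * 100
Substituting: Yield = 20.6700 / 56.8340 * 100
Result: 36.3691 %


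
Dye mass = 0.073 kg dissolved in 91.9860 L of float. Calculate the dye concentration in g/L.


Formula: Conc = dye_mass(kg) / volume(L) * 1000
Substituting: Conc = 0.073 / 91.9860 * 1000
Result: 0.7936 g/L


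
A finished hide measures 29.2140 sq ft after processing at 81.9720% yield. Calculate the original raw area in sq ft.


Formula: raw = finished * 100 / yield
Substituting: raw = 29.2140 * 100 / 81.9720
Result: 35.6390 sq ft


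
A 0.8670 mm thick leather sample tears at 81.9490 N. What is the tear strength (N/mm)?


Formula: Tear strength = force / thickness
Substituting: Tear strength = 81.9490 / 0.8670
Result: 94.5202 N/mm


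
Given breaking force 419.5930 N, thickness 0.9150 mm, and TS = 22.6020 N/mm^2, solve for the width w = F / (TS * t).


Formula: w = F / (TS * t)
Substituting: w = 419.5930 / (22.6020 * 0.9150)
Result: 20.2890 mm


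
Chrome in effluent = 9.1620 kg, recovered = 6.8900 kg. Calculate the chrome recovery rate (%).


Formula: Recovery = recovered / input * 100
Substituting: Recovery = 6.8900 / 9.1620 * 100
Result: 75.2019 %


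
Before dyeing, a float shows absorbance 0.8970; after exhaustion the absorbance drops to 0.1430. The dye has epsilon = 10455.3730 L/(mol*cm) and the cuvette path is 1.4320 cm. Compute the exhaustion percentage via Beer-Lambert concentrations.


c_initial = A_i / (epsilon * l) = 0.8970 / (10455.3730 * 1.4320) = 5.9911e-05 mol/L
c_final = A_f / (epsilon * l) = 0.1430 / (10455.3730 * 1.4320) = 9.5511e-06 mol/L
Exhaustion = (c_initial - c_final) / c_initial * 100 = (5.9911e-05 - 9.5511e-06) / 5.9911e-05 * 100 = 84.0580 %


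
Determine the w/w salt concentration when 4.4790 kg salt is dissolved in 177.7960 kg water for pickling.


Formula: Conc = salt / (water + salt) * 100
Substituting: Conc = 4.4790 / (177.7960 + 4.4790) * 100
Result: 2.4573 %


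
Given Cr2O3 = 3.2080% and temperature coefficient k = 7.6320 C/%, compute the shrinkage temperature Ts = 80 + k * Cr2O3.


Formula: Ts = 80 + k * Cr2O3
Substituting: Ts = 80 + 7.6320 * 3.2080
Result: 104.4835 C


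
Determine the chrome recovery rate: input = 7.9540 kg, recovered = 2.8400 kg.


Formula: Recovery = recovered / input * 100
Substituting: Recovery = 2.8400 / 7.9540 * 100
Result: 35.7053 %


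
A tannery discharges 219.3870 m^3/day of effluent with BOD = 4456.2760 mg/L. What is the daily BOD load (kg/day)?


Formula: BOD_load = volume * conc / 1000
Substituting: BOD_load = 219.3870 * 4456.2760 / 1000
Result: 977.6490 kg/day


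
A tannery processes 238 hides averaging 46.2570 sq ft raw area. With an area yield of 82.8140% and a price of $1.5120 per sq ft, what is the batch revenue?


Raw_total = N * avg_area = 238 * 46.2570 = 11009.1660 sq ft
Finished = Raw_total * yield / 100 = 11009.1660 * 82.8140 / 100 = 9117.1307 sq ft
Value = Finished * price = 9117.1307 * 1.5120 = 13785.1017 $


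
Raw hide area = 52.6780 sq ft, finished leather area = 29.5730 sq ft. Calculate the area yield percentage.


Formula: Yield = finished / raw * 100
Substituting: Yield = 29.5730 / 52.6780 * 100
Result: 56.1392 %


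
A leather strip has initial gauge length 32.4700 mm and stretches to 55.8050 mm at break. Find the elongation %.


Formula: Elongation = (Lf - L0) / L0 * 100
Substituting: Elongation = (55.8050 - 32.4700) / 32.4700 * 100
Result: 71.8663 %


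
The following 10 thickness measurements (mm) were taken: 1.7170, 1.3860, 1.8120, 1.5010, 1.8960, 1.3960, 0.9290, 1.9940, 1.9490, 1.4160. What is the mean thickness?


Formula: Average = sum / n
Substituting: Average = 15.9960 / 10
Result: 1.5996 mm


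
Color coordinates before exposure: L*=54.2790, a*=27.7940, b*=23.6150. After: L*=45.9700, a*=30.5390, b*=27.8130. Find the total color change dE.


dL = -8.3090, da = 2.7450, db = 4.1980
dE = sqrt((-8.3090)^2 + 2.7450^2 + 4.1980^2) = 9.7056


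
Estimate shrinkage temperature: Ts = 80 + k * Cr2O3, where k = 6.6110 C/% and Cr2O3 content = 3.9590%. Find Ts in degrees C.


Formula: Ts = 80 + k * Cr2O3
Substituting: Ts = 80 + 6.6110 * 3.9590
Result: 106.1729 C


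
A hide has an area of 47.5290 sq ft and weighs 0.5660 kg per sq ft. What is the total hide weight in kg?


Formula: Weight = area * weight_per_sqft
Substituting: Weight = 47.5290 * 0.5660
Result: 26.9014 kg


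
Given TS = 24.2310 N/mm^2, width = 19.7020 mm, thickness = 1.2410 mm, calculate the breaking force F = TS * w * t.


Formula: F = TS * w * t
Substituting: F = 24.2310 * 19.7020 * 1.2410
Result: 592.4524 N


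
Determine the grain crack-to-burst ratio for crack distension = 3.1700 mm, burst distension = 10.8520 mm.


Formula: Ratio = crack / burst
Substituting: Ratio = 3.1700 / 10.8520
Result: 0.2921


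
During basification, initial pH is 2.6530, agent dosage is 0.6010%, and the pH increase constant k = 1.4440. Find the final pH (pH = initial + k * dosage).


Formula: pH_final = pH_initial + k * base_pct
Substituting: pH_final = 2.6530 + 1.4440 * 0.6010
Result: 3.5208


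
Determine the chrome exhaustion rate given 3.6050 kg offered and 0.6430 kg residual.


Formula: Uptake = (offered - residual) / offered * 100
Substituting: Uptake = (3.6050 - 0.6430) / 3.6050 * 100
Result: 82.1637 %


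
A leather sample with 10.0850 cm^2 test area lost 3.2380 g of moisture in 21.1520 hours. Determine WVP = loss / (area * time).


Formula: WVP = loss / (area * time)
Substituting: WVP = 3.2380 / (10.0850 * 21.1520)
Result: 0.0151792 g/(cm^2*hr)


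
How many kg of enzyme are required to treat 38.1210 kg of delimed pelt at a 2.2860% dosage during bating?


Formula: Enzyme = substrate * pct / 100
Substituting: Enzyme = 38.1210 * 2.2860 / 100
Result: 0.8714 kg


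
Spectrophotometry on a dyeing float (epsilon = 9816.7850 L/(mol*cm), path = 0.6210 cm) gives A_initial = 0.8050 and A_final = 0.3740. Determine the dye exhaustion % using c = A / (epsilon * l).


c_initial = A_i / (epsilon * l) = 0.8050 / (9816.7850 * 0.6210) = 1.3205e-04 mol/L
c_final = A_f / (epsilon * l) = 0.3740 / (9816.7850 * 0.6210) = 6.1349e-05 mol/L
Exhaustion = (c_initial - c_final) / c_initial * 100 = (1.3205e-04 - 6.1349e-05) / 1.3205e-04 * 100 = 53.5404 %


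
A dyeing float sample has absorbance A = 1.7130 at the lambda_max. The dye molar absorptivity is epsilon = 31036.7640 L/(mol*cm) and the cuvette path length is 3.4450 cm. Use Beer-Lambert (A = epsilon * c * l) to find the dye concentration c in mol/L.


Formula: c = A / (epsilon * l)
Substituting: c = 1.7130 / (31036.7640 * 3.4450)
Result: 1.6021e-05 mol/L


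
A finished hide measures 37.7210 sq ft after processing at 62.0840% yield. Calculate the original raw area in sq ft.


Formula: raw = finished * 100 / yield
Substituting: raw = 37.7210 * 100 / 62.0840
Result: 60.7580 sq ft


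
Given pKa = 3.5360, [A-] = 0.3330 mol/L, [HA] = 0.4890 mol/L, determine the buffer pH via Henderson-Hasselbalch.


ratio = [A-] / [HA] = 0.3330 / 0.4890 = 0.6810
log10(ratio) = -0.1669
pH = pKa + log10(ratio) = 3.5360 - 0.1669 = 3.3691
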